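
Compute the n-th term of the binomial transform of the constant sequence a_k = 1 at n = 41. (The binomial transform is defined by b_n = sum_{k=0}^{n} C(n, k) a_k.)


With a_k = 1 for all k, b_n = sum_{k=0}^{n} C(n, k) = 2^n by the binomial theorem.
For n = 41: 2^41 = 2199023255552.

2199023255552


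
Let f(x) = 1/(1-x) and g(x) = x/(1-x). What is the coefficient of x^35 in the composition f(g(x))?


First simplify the composition: f(g(x)) = 1/(1 - x/(1-x)) = (1-x)/((1-x) - x) = (1-x)/(1-2x).
Now extract the coefficient. Write (1-x)/(1-2x) = 1/(1-2x) - x/(1-2x).
The coefficient of x^n in 1/(1-2x) is 2^n, and in x/(1-2x) is 2^(n-1) (for n >= 1).
So the coefficient of x^35 is 2^35 - 2^34 = 34359738368 - 17179869184 = 17179869184.

17179869184


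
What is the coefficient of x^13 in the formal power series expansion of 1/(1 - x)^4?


The expansion 1/(1 - x)^r = sum_{k>=0} C(k + r - 1, r - 1) x^k follows from the multiset / negative-binomial theorem (or from repeated differentiation of the geometric series).
For r = 4 and k = 13:
C(16, 3) = 20922789888000 / (6 * 6227020800) = 560.

560


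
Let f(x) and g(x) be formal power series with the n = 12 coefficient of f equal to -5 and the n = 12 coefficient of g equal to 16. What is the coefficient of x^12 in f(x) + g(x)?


Addition of formal power series is termwise.
The coefficient of x^12 in f + g = -5 + 16
= 11

11


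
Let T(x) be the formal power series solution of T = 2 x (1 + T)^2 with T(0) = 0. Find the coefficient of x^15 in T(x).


Apply the Lagrange inversion formula: if T = 2 x * phi(T) with phi(t) = (1 + t)^2, then [x^n] T = 2^n * (1/n) [t^(n-1)] phi(t)^n = 2^n * (1/n) [t^(n-1)] (1 + t)^(2n) = 2^n * (1/n) C(2n, n-1).
Using the identity C(2n, n-1) = C(2n, n) * n / (n+1), the unscaled factor equals C(2n, n) / (n+1) = C_n, the n-th Catalan number.
For n = 15: C_15 = C(30, 15) / 16 = 155117520/16 = 9694845.
With the 2^15 = 32768 factor, the coefficient is 32768 * 9694845 = 317680680960.

317680680960


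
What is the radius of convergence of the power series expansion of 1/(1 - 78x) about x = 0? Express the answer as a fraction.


Expanding 1/(1 - 78x) = sum_{k>=0} 78^k x^k, the series converges when |78x| < 1, i.e., |x| < 1/78.
So the radius of convergence is 1/78 = 1/78.

1/78


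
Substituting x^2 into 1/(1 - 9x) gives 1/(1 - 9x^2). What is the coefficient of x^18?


The coefficient of x^(2m) in 1/(1 - 9x^2) is 9^m.
With n = 18 = 2*9, the coefficient is 9^9 = 387420489.

387420489


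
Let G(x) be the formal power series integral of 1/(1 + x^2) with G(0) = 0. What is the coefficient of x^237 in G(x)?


1/(1 + x^2) = sum_{j>=0} (-1)^j x^(2j). Integrating termwise with G(0) = 0:
G(x) = sum_{j>=0} (-1)^j x^(2j+1) / (2j+1) = arctan(x).
Only odd powers are nonzero. For x^237 write 237 = 2*118 + 1, giving
(-1)^118 / 237 = 1/237 = 1/237.

1/237


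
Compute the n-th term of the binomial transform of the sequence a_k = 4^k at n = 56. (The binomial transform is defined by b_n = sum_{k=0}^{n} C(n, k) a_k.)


With a_k = 4^k, b_n = sum_{k=0}^{n} C(n, k) 4^k = (1 + 4)^n by the binomial theorem.
For n = 56: (1 + 4)^56 = 5^56 = 1387778780781445675529539585113525390625.

1387778780781445675529539585113525390625


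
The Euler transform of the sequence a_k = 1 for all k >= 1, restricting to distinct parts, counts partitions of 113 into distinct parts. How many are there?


Partitions of 113 into distinct parts can be computed via generating function.
Product (1+x)(1+x^2)(1+x^3)...
The coefficient of x^113 = 1274118

1274118


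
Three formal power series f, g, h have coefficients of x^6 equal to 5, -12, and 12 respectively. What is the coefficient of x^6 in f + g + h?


Series addition is componentwise:
5 + -12 + 12
= 5

5


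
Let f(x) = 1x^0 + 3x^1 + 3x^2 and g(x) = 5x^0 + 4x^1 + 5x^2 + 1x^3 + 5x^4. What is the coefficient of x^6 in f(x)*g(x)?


Cauchy product at x^6:
3*5
= 15

15


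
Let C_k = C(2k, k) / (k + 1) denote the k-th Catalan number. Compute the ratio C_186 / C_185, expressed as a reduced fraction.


Using C_k = (2k)! / (k! (k+1)!), the ratio C_{k+1}/C_k simplifies to
C_{k+1}/C_k = [(2k+2)! / ((k+1)! (k+2)!)] * [k! (k+1)! / (2k)!]
 = (2k+2)(2k+1) / ((k+1)(k+2)) = 2(2k+1) / (k+2).
For k = 185: 2(2*185 + 1) / (185 + 2) = 742/187 = 742/187.

742/187


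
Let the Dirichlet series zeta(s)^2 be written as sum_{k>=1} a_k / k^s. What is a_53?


The Dirichlet convolution of the constant function 1 with itself gives (1 * 1)(k) = sum_{d | k} 1 = d(k), the number of positive divisors of k.
Since zeta(s) = sum_{k>=1} 1/k^s, we have zeta(s)^2 = sum_{k>=1} d(k)/k^s, so a_k = d(k).
For k = 53: the divisors are 1, 53.
Count = 2.

2


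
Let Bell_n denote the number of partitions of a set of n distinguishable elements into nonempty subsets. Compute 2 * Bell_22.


Bell_22 can be computed from the Bell triangle or from Dobinski's identity Bell_n = (1/e) * sum_{k>=0} k^n / k!.
Computing Bell_22 = 4506715738447323.
Then 2 * 4506715738447323 = 9013431476894646.

9013431476894646


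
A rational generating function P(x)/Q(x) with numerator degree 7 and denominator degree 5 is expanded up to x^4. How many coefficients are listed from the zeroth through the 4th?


Expanding up to x^4 gives the coefficients for x^0, x^1, ..., x^4.
That is 4 + 1 = 5 coefficients in total.

5


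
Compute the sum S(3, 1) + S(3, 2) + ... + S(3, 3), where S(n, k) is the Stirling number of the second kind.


By definition, S(n, k) counts partitions of an n-set into exactly k nonempty blocks.
Computing row n = 3 for k = 1..3:
S(3, k): 1, 3, 1
Sum = 5. (This equals Bell_3 since the sum runs over all k.)

5


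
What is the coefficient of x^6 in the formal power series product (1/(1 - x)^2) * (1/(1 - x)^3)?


Combine the factors: (1/(1 - x)^2) * (1/(1 - x)^3) = 1/(1 - x)^5.
Then use 1/(1 - x)^r = sum_{k>=0} C(k + r - 1, r - 1) x^k with r = 5 and k = 6:
C(10, 4) = 210.

210


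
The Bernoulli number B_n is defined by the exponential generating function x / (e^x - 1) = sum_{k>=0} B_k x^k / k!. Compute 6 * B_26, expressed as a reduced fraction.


Bernoulli numbers can also be computed recursively via B_0 = 1 and sum_{j=0}^{m} C(m+1, j) B_j = 0 for m >= 1. Odd-index Bernoulli numbers vanish for k >= 3.
Computing B_26 = 8553103/6, so 6 * B_26 = 6 * 8553103/6 = 8553103.

8553103


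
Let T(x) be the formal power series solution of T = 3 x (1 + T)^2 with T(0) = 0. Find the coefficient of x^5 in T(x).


Apply the Lagrange inversion formula: if T = 3 x * phi(T) with phi(t) = (1 + t)^2, then [x^n] T = 3^n * (1/n) [t^(n-1)] phi(t)^n = 3^n * (1/n) [t^(n-1)] (1 + t)^(2n) = 3^n * (1/n) C(2n, n-1).
Using the identity C(2n, n-1) = C(2n, n) * n / (n+1), the unscaled factor equals C(2n, n) / (n+1) = C_n, the n-th Catalan number.
For n = 5: C_5 = C(10, 5) / 6 = 252/6 = 42.
With the 3^5 = 243 factor, the coefficient is 243 * 42 = 10206.

10206


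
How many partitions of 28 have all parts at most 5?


Using the generating function (1-x)^(-1)(1-x^2)^(-1)...(1-x^5)^(-1),
the coefficient of x^28 counts these restricted partitions.
Result = 540

540


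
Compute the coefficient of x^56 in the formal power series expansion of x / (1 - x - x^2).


Let f(x) = sum_{k>=0} a_k x^k. Multiplying f(x) * (1 - x - x^2) = x and matching coefficients gives a_0 = 0, a_1 = 1, and a_k = a_{k-1} + a_{k-2} for k >= 2. These are the Fibonacci numbers F_k.
Iterating from F_0 = 0, F_1 = 1:
F_0=0, F_1=1, F_2=1, F_3=2, F_4=3, F_5=5, F_6=8, F_7=13, F_8=21, F_9=34, ...
F_56 = 225851433717.

225851433717


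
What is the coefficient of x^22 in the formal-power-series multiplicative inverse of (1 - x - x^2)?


Let the inverse be f(x) = sum_{k>=0} a_k x^k. From f(x) * (1 - x - x^2) = 1 and matching coefficients:
 x^0: a_0 = 1.
 x^1: a_1 - a_0 = 0, so a_1 = 1.
 x^k (k >= 2): a_k - a_{k-1} - a_{k-2} = 0, i.e. a_k = a_{k-1} + a_{k-2}.
This is the Fibonacci-type recurrence shifted so that a_0 = a_1 = 1.
Iterating: a_0=1, a_1=1, a_2=2, a_3=3, a_4=5, a_5=8, a_6=13, a_7=21, a_8=34, a_9=55, ...
a_22 = 28657.

28657


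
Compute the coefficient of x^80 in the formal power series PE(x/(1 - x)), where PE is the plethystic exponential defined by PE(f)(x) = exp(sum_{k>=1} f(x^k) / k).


For f(x) = x/(1 - x) we have
sum_{k>=1} f(x^k) / k = sum_{k>=1} (1/k) * x^k / (1 - x^k) = sum_{k, m >= 1} x^(k m) / k,
which after exponentiating simplifies to
PE(x/(1 - x)) = prod_{k>=1} 1 / (1 - x^k).
This is the generating function for the partition function p(n), so the coefficient of x^80 is p(80).
Computing p(80) by dynamic programming over parts 1, 2, ..., 80: p(80) = 15796476.

15796476


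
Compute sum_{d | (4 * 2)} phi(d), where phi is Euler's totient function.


First, 4 * 2 = 8. One classical identity is sum_{d | n} phi(d) = n (each k in [1, n] has a unique gcd with n, and among the k's with gcd(k, n) = n/d there are phi(d) of them). So the sum equals 8. We also verify directly:
Divisors of 8: 1, 2, 4, 8.
phi values: 1, 1, 2, 4.
Sum = 8.

8


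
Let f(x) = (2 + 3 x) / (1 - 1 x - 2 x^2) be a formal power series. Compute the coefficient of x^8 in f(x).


Write f(x) = sum_{k>=0} a_k x^k. Multiplying both sides by 1 - 1 x - 2 x^2 gives
(1 - 1 x - 2 x^2) sum_{k>=0} a_k x^k = 2 + 3 x.
Matching coefficients:
 x^0: a_0 = 2
 x^1: a_1 - 1 a_0 = 3  =>  a_1 = 1*2 + 3 = 5
 x^k (k >= 2): a_k = 1 a_{k-1} + 2 a_{k-2}.
Iterating: a_2 = 9, a_3 = 19, a_4 = 37, a_5 = 75, a_6 = 149, a_7 = 299, a_8 = 597.
So the coefficient of x^8 is 597.

597


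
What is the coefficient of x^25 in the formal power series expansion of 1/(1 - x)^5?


The negative binomial / multiset identity is
1/(1 - x)^r = sum_{k>=0} C(k + r - 1, r - 1) x^k.
Here r = 5 and k = 25, so the coefficient is
C(25 + 4, 4) = C(29, 4)
= 23751

23751


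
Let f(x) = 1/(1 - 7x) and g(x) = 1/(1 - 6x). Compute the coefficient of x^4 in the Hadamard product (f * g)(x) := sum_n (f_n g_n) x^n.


f has coefficients f_k = 7^k and g has coefficients g_k = 6^k, so the Hadamard product has coefficient (f*g)_k = 7^k * 6^k = 42^k.
For k = 4: 42^4 = 3111696.

3111696


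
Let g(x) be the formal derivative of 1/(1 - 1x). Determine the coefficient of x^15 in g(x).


Differentiate termwise: d/dx sum_{k>=0} 1^k x^k = sum_{k>=1} k 1^k x^(k-1) = sum_{j>=0} (j+1) 1^(j+1) x^j.
Equivalently, d/dx [1/(1 - 1x)] = 1/(1 - 1x)^2.
For j = 15: 16 * 1^16 = 16 * 1 = 16.

16


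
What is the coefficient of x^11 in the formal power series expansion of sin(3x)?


The Maclaurin series is sin(t) = sum_{k>=0} (-1)^k t^(2k+1) / (2k+1)!, so substituting t = 3x, only odd powers of x are nonzero, with coefficient of x^(2k+1) equal to (-1)^k 3^(2k+1) / (2k+1)!.
Write 11 = 2*5 + 1, giving the coefficient (-1)^5 * 3^11 / 11! = -177147/39916800 = -2187/492800.

-2187/492800


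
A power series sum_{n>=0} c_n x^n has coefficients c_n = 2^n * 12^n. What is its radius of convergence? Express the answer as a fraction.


By the root test (Cauchy-Hadamard), the radius is R = 1 / limsup_n |c_n|^(1/n).
Here |c_n|^(1/n) = (2^n * 12^n)^(1/n) = 2 * 12 = 24 for all n.
So R = 1/24 = 1/24.

1/24


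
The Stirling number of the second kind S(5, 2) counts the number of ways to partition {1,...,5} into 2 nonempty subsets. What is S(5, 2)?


Using the explicit formula S(n,k) = (1/k!) sum_{j=0}^{k} (-1)^(k-j) C(k,j) j^n:
S(5, 2) = 15
Equivalently, S(n,k) is n! times the coefficient of x^n in the EGF (e^x - 1)^k / k!.

15


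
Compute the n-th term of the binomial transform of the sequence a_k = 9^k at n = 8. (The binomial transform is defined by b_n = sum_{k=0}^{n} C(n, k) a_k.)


With a_k = 9^k, b_n = sum_{k=0}^{n} C(n, k) 9^k = (1 + 9)^n by the binomial theorem.
For n = 8: (1 + 9)^8 = 10^8 = 100000000.

100000000


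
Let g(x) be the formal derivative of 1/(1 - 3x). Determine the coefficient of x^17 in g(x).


Differentiate termwise: d/dx sum_{k>=0} 3^k x^k = sum_{k>=1} k 3^k x^(k-1) = sum_{j>=0} (j+1) 3^(j+1) x^j.
Equivalently, d/dx [1/(1 - 3x)] = 3/(1 - 3x)^2.
For j = 17: 18 * 3^18 = 18 * 387420489 = 6973568802.

6973568802


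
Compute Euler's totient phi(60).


phi(n) counts integers in [1, n] coprime to n. Using the multiplicative formula phi(n) = n * prod_{p | n} (1 - 1/p):
60 = 2^2 * 3 * 5, so
phi(60) = 60 * (1 - 1/2) * (1 - 1/3) * (1 - 1/5) = 16.

16


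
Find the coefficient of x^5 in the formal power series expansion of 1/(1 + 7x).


Write 1/(1 + c x) = 1/(1 - (-c) x) and apply the geometric-series identity
1/(1 - y) = sum_{k>=0} y^k to get 1/(1 + c x) = sum_{k>=0} (-c)^k x^k.
So the coefficient of x^k is (-c)^k = (-1)^k * c^k.
Here c = 7 and k = 5:
(-7)^5 = -1 * 16807 = -16807

-16807


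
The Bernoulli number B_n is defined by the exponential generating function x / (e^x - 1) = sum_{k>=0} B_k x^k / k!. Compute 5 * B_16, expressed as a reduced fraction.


Bernoulli numbers can also be computed recursively via B_0 = 1 and sum_{j=0}^{m} C(m+1, j) B_j = 0 for m >= 1. Odd-index Bernoulli numbers vanish for k >= 3.
Computing B_16 = -3617/510, so 5 * B_16 = 5 * -3617/510 = -3617/102.

-3617/102


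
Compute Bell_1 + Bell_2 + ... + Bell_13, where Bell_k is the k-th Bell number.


Recall Bell_k counts set partitions of a k-set (with Bell_0 = 1 by convention).
Bell_1 through Bell_13: 1, 2, 5, 15, 52, 203, 877, 4140, 21147, 115975, 678570, 4213597, 27644437
Sum = 1 + 2 + 5 + 15 + 52 + 203 + 877 + 4140 + 21147 + 115975 + 678570 + 4213597 + 27644437 = 32679021.

32679021


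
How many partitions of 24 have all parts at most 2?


Using the generating function (1-x)^(-1)(1-x^2)^(-1),
the coefficient of x^24 counts these restricted partitions.
Result = 13

13


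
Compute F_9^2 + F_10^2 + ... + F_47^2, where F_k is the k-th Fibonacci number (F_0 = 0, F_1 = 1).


There is a standard identity sum_{k=0}^{N} F_k^2 = F_N * F_{N+1} (proved inductively from the telescoping relation F_k^2 = F_k F_{k+1} - F_{k-1} F_k). Then
sum_{k=9}^{47} F_k^2 = F_47 F_48 - F_8 F_9.
Computing: F_47 = 2971215073, F_48 = 4807526976, F_8 = 21, F_9 = 34.
Sum = 2971215073 * 4807526976 - 21 * 34 = 14284196614945308534.

14284196614945308534


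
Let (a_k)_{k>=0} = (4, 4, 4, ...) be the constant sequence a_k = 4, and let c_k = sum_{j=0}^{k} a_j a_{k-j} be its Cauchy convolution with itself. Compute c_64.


Since a_j = 4 for all j >= 0, the convolution sum becomes
c_k = sum_{j=0}^{k} 4 * 4 = 16 * (k + 1).
Equivalently, the generating function of (a_k) is 4/(1 - x) and its square is 16/(1 - x)^2 = sum_{k>=0} 16(k + 1) x^k.
For k = 64: 16 * 65 = 1040.

1040


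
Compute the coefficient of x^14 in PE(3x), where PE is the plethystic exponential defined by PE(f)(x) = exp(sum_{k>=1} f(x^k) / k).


With f(x) = 3x, the exponent is sum_{k>=1} 3 x^k / k = 3 * (-ln(1 - x)). Exponentiating:
PE(3x) = exp(-3 ln(1 - x)) = 1/(1 - x)^3.
By the negative binomial expansion, [x^n] 1/(1 - x)^3 = C(n + 2, 2).
For n = 14: C(16, 2) = 120.

120


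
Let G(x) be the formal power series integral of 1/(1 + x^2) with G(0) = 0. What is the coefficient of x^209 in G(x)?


1/(1 + x^2) = sum_{j>=0} (-1)^j x^(2j). Integrating termwise with G(0) = 0:
G(x) = sum_{j>=0} (-1)^j x^(2j+1) / (2j+1) = arctan(x).
Only odd powers are nonzero. For x^209 write 209 = 2*104 + 1, giving
(-1)^104 / 209 = 1/209 = 1/209.

1/209


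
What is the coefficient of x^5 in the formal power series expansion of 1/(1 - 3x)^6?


The general identity 1/(1 - c x)^r = sum_{k>=0} c^k C(k + r - 1, r - 1) x^k follows by substituting y = c x into 1/(1 - y)^r = sum_{k>=0} C(k + r - 1, r - 1) y^k.
For c = 3, r = 6, k = 5:
3^5 * C(10, 5) = 243 * 252 = 61236.

61236


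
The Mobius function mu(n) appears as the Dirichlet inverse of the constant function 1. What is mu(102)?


102 = 2 * 3 * 17 (all distinct primes).
mu(102) = (-1)^3 = -1

-1


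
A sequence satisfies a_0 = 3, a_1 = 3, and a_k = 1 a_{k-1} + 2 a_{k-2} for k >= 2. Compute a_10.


The characteristic equation is t^2 - 1 t - 2 = 0, with roots r_1 = 2 and r_2 = -1 (so c_1 = r_1 + r_2, c_2 = -r_1 r_2 as required).
One can use the closed form a_n = A r_1^n + B r_2^n, but direct iteration is more reliable:
a_0 = 3, a_1 = 3, a_2 = 9, a_3 = 15, a_4 = 33, a_5 = 63, a_6 = 129, a_7 = 255, a_8 = 513, a_9 = 1023, a_10 = 2049.
So a_10 = 2049.

2049


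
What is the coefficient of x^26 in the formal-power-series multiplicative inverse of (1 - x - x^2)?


Let the inverse be f(x) = sum_{k>=0} a_k x^k. From f(x) * (1 - x - x^2) = 1 and matching coefficients:
 x^0: a_0 = 1.
 x^1: a_1 - a_0 = 0, so a_1 = 1.
 x^k (k >= 2): a_k - a_{k-1} - a_{k-2} = 0, i.e. a_k = a_{k-1} + a_{k-2}.
This is the Fibonacci-type recurrence shifted so that a_0 = a_1 = 1.
Iterating: a_0=1, a_1=1, a_2=2, a_3=3, a_4=5, a_5=8, a_6=13, a_7=21, a_8=34, a_9=55, ...
a_26 = 196418.

196418


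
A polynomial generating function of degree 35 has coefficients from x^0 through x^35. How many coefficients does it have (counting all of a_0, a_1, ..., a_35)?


A polynomial of degree 35 takes the form a_0 + a_1 x + ... + a_35 x^35.
The number of coefficients is 35 + 1 = 36.

36


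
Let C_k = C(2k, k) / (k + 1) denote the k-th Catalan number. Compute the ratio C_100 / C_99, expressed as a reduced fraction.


Using C_k = (2k)! / (k! (k+1)!), the ratio C_{k+1}/C_k simplifies to
C_{k+1}/C_k = [(2k+2)! / ((k+1)! (k+2)!)] * [k! (k+1)! / (2k)!]
 = (2k+2)(2k+1) / ((k+1)(k+2)) = 2(2k+1) / (k+2).
For k = 99: 2(2*99 + 1) / (99 + 2) = 398/101 = 398/101.

398/101


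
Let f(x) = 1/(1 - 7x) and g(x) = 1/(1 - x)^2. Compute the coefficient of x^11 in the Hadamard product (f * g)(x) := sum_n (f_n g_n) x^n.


f has coefficients f_k = 7^k. For g = 1/(1 - x)^2 the coefficient is g_k = C(k + 1, 1) = k + 1. The Hadamard coefficient is (f * g)_k = 7^k * (k + 1).
For k = 11: 7^11 * 12 = 1977326743 * 12 = 23727920916.

23727920916


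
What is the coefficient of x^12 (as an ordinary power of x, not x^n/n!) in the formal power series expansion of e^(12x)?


The exponential series is e^y = sum_{k>=0} y^k / k!. Substituting y = 12x gives
e^(12x) = sum_{k>=0} 12^k x^k / k!.
So the coefficient of x^n is a^n/n! with a = 12, n = 12:
12^12 / 12! = 8916100448256/479001600 = 35831808/1925

35831808/1925


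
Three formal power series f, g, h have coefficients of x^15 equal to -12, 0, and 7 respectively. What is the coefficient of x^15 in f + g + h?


Series addition is componentwise:
-12 + 0 + 7
= -5

-5


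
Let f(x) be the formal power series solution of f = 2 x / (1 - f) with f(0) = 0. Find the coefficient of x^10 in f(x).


Apply Lagrange inversion: f = 2 x * phi(f) with phi(t) = 1/(1 - t), so
[x^n] f = 2^n * (1/n) [t^(n-1)] phi(t)^n = 2^n * (1/n) [t^(n-1)] (1 - t)^(-n) = 2^n * (1/n) C(2n - 2, n - 1) = 2^n * C_{n-1}.
For n = 10: C_9 = C(18, 9) / 10 = 48620/10 = 4862.
With the 2^10 = 1024 factor, the coefficient is 1024 * 4862 = 4978688.

4978688


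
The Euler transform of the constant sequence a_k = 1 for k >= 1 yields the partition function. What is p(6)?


The Euler transform converts the sequence a_k = 1 into the number of integer partitions.
Using the recurrence or dynamic programming:
p(6) = 11

11


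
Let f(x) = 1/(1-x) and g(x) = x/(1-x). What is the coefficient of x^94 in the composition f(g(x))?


First simplify the composition: f(g(x)) = 1/(1 - x/(1-x)) = (1-x)/((1-x) - x) = (1-x)/(1-2x).
Now extract the coefficient. Write (1-x)/(1-2x) = 1/(1-2x) - x/(1-2x).
The coefficient of x^n in 1/(1-2x) is 2^n, and in x/(1-2x) is 2^(n-1) (for n >= 1).
So the coefficient of x^94 is 2^94 - 2^93 = 19807040628566084398385987584 - 9903520314283042199192993792 = 9903520314283042199192993792.

9903520314283042199192993792


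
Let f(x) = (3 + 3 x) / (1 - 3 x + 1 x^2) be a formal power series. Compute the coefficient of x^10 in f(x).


Write f(x) = sum_{k>=0} a_k x^k. Multiplying both sides by 1 - 3 x + 1 x^2 gives
(1 - 3 x + 1 x^2) sum_{k>=0} a_k x^k = 3 + 3 x.
Matching coefficients:
 x^0: a_0 = 3
 x^1: a_1 - 3 a_0 = 3  =>  a_1 = 3*3 + 3 = 12
 x^k (k >= 2): a_k = 3 a_{k-1} - 1 a_{k-2}.
Iterating: a_2 = 33, a_3 = 87, a_4 = 228, a_5 = 597, a_6 = 1563, a_7 = 4092, a_8 = 10713, a_9 = 28047, a_10 = 73428.
So the coefficient of x^10 is 73428.

73428


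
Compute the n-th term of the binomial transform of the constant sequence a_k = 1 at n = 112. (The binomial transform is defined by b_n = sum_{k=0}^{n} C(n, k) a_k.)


With a_k = 1 for all k, b_n = sum_{k=0}^{n} C(n, k) = 2^n by the binomial theorem.
For n = 112: 2^112 = 5192296858534827628530496329220096.

5192296858534827628530496329220096


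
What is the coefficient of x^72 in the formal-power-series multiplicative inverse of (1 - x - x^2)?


Let the inverse be f(x) = sum_{k>=0} a_k x^k. From f(x) * (1 - x - x^2) = 1 and matching coefficients:
 x^0: a_0 = 1.
 x^1: a_1 - a_0 = 0, so a_1 = 1.
 x^k (k >= 2): a_k - a_{k-1} - a_{k-2} = 0, i.e. a_k = a_{k-1} + a_{k-2}.
This is the Fibonacci-type recurrence shifted so that a_0 = a_1 = 1.
Iterating: a_0=1, a_1=1, a_2=2, a_3=3, a_4=5, a_5=8, a_6=13, a_7=21, a_8=34, a_9=55, ...
a_72 = 806515533049393.

806515533049393


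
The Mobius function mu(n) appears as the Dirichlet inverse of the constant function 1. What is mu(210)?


210 = 2 * 3 * 5 * 7 (all distinct primes).
mu(210) = (-1)^4 = 1

1


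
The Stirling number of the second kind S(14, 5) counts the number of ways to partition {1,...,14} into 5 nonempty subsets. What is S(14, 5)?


Using the explicit formula S(n,k) = (1/k!) sum_{j=0}^{k} (-1)^(k-j) C(k,j) j^n:
S(14, 5) = 40075035
Equivalently, S(n,k) is n! times the coefficient of x^n in the EGF (e^x - 1)^k / k!.

40075035


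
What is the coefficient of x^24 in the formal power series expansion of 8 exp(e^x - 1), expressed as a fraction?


exp(e^x - 1) is the exponential generating function for the Bell numbers Bell_k: exp(e^x - 1) = sum_{k>=0} Bell_k x^k / k!.
So the coefficient of x^24 in 8 exp(e^x - 1) is 8 Bell_24 / 24!.
Computing: Bell_24 = 445958869294805289 and 24! = 620448401733239439360000, giving
8 * 445958869294805289/620448401733239439360000 = 148652956431601763/25852016738884976640000.

148652956431601763/25852016738884976640000


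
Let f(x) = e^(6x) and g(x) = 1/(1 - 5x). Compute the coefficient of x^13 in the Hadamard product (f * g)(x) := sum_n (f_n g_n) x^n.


Expanding: f_k = 6^k/k! (from e^(6x)) and g_k = 5^k (from 1/(1 - 5x)). So the Hadamard coefficient (f * g)_k = 6^k 5^k / k! = (30)^k / k!.
For k = 13: 30^13/13! = 15943230000000000000/6227020800 = 2562890625000/1001.

2562890625000/1001


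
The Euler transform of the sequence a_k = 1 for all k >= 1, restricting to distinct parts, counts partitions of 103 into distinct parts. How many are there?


Partitions of 103 into distinct parts can be computed via generating function.
Product (1+x)(1+x^2)(1+x^3)...
The coefficient of x^103 = 570078

570078


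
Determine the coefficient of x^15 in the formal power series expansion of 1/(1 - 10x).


The geometric series identity gives 1/(1 - c x) = sum_{k>=0} c^k x^k, so the coefficient of x^k is c^k.
Here c = 10 and k = 15.
Computing: 10^15 = 1000000000000000

1000000000000000


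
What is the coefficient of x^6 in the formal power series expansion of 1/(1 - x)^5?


The expansion 1/(1 - x)^r = sum_{k>=0} C(k + r - 1, r - 1) x^k follows from the multiset / negative-binomial theorem (or from repeated differentiation of the geometric series).
For r = 5 and k = 6:
C(10, 4) = 3628800 / (24 * 720) = 210.

210


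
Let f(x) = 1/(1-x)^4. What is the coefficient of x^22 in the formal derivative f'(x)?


Differentiate: d/dx [ 1/(1-x)^r ] = r / (1-x)^(r+1).
Here r = 4, so f'(x) = 4 / (1-x)^5.
The expansion of 1/(1-x)^(r+1) has coefficient of x^n equal to C(n+r, r).
So the coefficient of x^22 in f'(x) is
4 * C(26, 4) = 4 * 14950 = 59800

59800


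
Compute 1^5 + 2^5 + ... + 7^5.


This power sum has a closed form given by Faulhaber's formula
sum_{k=1}^{m} k^p = (1 / (p + 1)) * sum_{j=0}^{p} C(p + 1, j) B_j m^(p + 1 - j),
but for small m direct computation is fastest:
1 + 32 + 243 + 1024 + 3125 + 7776 + 16807 = 29008.

29008


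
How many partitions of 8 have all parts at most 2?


Using the generating function (1-x)^(-1)(1-x^2)^(-1),
the coefficient of x^8 counts these restricted partitions.
Result = 5

5


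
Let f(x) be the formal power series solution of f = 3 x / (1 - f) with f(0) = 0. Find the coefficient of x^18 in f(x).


Apply Lagrange inversion: f = 3 x * phi(f) with phi(t) = 1/(1 - t), so
[x^n] f = 3^n * (1/n) [t^(n-1)] phi(t)^n = 3^n * (1/n) [t^(n-1)] (1 - t)^(-n) = 3^n * (1/n) C(2n - 2, n - 1) = 3^n * C_{n-1}.
For n = 18: C_17 = C(34, 17) / 18 = 2333606220/18 = 129644790.
With the 3^18 = 387420489 factor, the coefficient is 387420489 * 129644790 = 50227047938102310.

50227047938102310


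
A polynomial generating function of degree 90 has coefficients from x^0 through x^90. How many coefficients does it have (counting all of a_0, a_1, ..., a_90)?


A polynomial of degree 90 takes the form a_0 + a_1 x + ... + a_90 x^90.
The number of coefficients is 90 + 1 = 91.

91


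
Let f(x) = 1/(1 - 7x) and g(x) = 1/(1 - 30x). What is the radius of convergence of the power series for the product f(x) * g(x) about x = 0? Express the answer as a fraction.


The radius of 1/(1 - 7x) is 1/7 (nearest singularity at x = 1/7), and the radius of 1/(1 - 30x) is 1/30.
The product f(x)*g(x) = 1/((1 - 7x)(1 - 30x)) has singularities at both 1/7 and 1/30, so its radius of convergence is the distance to the nearest one:
min(1/7, 1/30) = 1/30.

1/30


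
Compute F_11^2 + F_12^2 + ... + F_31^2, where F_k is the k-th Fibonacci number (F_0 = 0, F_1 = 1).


There is a standard identity sum_{k=0}^{N} F_k^2 = F_N * F_{N+1} (proved inductively from the telescoping relation F_k^2 = F_k F_{k+1} - F_{k-1} F_k). Then
sum_{k=11}^{31} F_k^2 = F_31 F_32 - F_10 F_11.
Computing: F_31 = 1346269, F_32 = 2178309, F_10 = 55, F_11 = 89.
Sum = 1346269 * 2178309 - 55 * 89 = 2932589874226.

2932589874226


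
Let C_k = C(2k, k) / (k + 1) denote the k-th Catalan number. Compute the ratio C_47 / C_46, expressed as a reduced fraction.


Using C_k = (2k)! / (k! (k+1)!), the ratio C_{k+1}/C_k simplifies to
C_{k+1}/C_k = [(2k+2)! / ((k+1)! (k+2)!)] * [k! (k+1)! / (2k)!]
 = (2k+2)(2k+1) / ((k+1)(k+2)) = 2(2k+1) / (k+2).
For k = 46: 2(2*46 + 1) / (46 + 2) = 186/48 = 31/8.

31/8


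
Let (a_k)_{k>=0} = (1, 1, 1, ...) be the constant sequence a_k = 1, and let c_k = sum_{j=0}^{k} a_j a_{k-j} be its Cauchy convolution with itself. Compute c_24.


Since a_j = 1 for all j >= 0, the convolution sum becomes
c_k = sum_{j=0}^{k} 1 * 1 = 1 * (k + 1).
Equivalently, the generating function of (a_k) is 1/(1 - x) and its square is 1/(1 - x)^2 = sum_{k>=0} 1(k + 1) x^k.
For k = 24: 1 * 25 = 25.

25


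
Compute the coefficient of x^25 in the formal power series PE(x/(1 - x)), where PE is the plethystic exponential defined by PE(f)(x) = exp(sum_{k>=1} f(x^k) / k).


For f(x) = x/(1 - x) we have
sum_{k>=1} f(x^k) / k = sum_{k>=1} (1/k) * x^k / (1 - x^k) = sum_{k, m >= 1} x^(k m) / k,
which after exponentiating simplifies to
PE(x/(1 - x)) = prod_{k>=1} 1 / (1 - x^k).
This is the generating function for the partition function p(n), so the coefficient of x^25 is p(25).
Computing p(25) by dynamic programming over parts 1, 2, ..., 25: p(25) = 1958.

1958


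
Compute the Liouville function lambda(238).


The Liouville function is lambda(k) = (-1)^Omega(k), where Omega(k) counts the prime factors of k with multiplicity.
Factoring: 238 = 2 * 7 * 17, so Omega(238) = 3.
lambda(238) = (-1)^3 = -1.

-1


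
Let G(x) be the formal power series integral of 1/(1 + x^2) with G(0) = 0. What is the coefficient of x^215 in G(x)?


1/(1 + x^2) = sum_{j>=0} (-1)^j x^(2j). Integrating termwise with G(0) = 0:
G(x) = sum_{j>=0} (-1)^j x^(2j+1) / (2j+1) = arctan(x).
Only odd powers are nonzero. For x^215 write 215 = 2*107 + 1, giving
(-1)^107 / 215 = -1/215 = -1/215.

-1/215


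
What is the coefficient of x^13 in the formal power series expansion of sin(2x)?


The Maclaurin series is sin(t) = sum_{k>=0} (-1)^k t^(2k+1) / (2k+1)!, so substituting t = 2x, only odd powers of x are nonzero, with coefficient of x^(2k+1) equal to (-1)^k 2^(2k+1) / (2k+1)!.
Write 13 = 2*6 + 1, giving the coefficient (-1)^6 * 2^13 / 13! = 8192/6227020800 = 8/6081075.

8/6081075


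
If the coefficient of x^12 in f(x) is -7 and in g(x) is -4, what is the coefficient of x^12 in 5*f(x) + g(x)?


Scalar multiplication scales coefficients: 5 * -7 = -35.
Then add the g coefficient: -35 + -4
= -39

-39


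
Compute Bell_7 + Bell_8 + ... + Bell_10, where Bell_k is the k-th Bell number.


Recall Bell_k counts set partitions of a k-set (with Bell_0 = 1 by convention).
Bell_7 through Bell_10: 877, 4140, 21147, 115975
Sum = 877 + 4140 + 21147 + 115975 = 142139.

142139


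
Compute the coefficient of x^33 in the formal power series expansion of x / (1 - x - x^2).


Let f(x) = sum_{k>=0} a_k x^k. Multiplying f(x) * (1 - x - x^2) = x and matching coefficients gives a_0 = 0, a_1 = 1, and a_k = a_{k-1} + a_{k-2} for k >= 2. These are the Fibonacci numbers F_k.
Iterating from F_0 = 0, F_1 = 1:
F_0=0, F_1=1, F_2=1, F_3=2, F_4=3, F_5=5, F_6=8, F_7=13, F_8=21, F_9=34, ...
F_33 = 3524578.

3524578


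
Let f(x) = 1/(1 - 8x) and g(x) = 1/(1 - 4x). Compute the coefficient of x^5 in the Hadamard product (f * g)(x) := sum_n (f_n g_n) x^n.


f has coefficients f_k = 8^k and g has coefficients g_k = 4^k, so the Hadamard product has coefficient (f*g)_k = 8^k * 4^k = 32^k.
For k = 5: 32^5 = 33554432.

33554432


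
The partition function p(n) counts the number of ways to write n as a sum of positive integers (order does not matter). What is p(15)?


Using the generating function prod_{k>=1} 1/(1-x^k), we compute p(15).
By dynamic programming over parts 1 through 15:
p(15) = 176

176


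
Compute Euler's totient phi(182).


phi(n) counts integers in [1, n] coprime to n. Using the multiplicative formula phi(n) = n * prod_{p | n} (1 - 1/p):
182 = 2 * 7 * 13, so
phi(182) = 182 * (1 - 1/2) * (1 - 1/7) * (1 - 1/13) = 72.

72


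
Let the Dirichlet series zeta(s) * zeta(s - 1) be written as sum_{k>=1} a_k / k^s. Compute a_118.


Convolution gives a_k = sum_{d | k} d * 1 = sum_{d | k} d = sigma(k), the sum of positive divisors of k.
For k = 118, the divisors are 1, 2, 59, 118, so
sigma(118) = 1 + 2 + 59 + 118 = 180.

180


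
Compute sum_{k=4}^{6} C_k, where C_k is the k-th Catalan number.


C_4 through C_6: 14, 42, 132
Sum = 14 + 42 + 132
= 188

188


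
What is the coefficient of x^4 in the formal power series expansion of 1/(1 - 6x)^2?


The general identity 1/(1 - c x)^r = sum_{k>=0} c^k C(k + r - 1, r - 1) x^k follows by substituting y = c x into 1/(1 - y)^r = sum_{k>=0} C(k + r - 1, r - 1) y^k.
For c = 6, r = 2, k = 4:
6^4 * C(5, 1) = 1296 * 5 = 6480.

6480


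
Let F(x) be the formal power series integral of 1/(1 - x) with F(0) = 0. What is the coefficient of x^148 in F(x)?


1/(1 - x) = sum_{k>=0} x^k. Integrating termwise and using F(0) = 0 gives
F(x) = sum_{k>=0} x^(k+1) / (k+1) = sum_{m>=1} x^m / m = -ln(1 - x).
So the coefficient of x^148 is 1/148 = 1/148.

1/148


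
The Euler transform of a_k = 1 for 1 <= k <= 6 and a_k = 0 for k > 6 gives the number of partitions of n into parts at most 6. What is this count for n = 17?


Partitions of 17 into parts at most 6:
Using generating function (1-x)^(-1)(1-x^2)^(-1)...(1-x^6)^(-1),
the coefficient of x^17 = 163

163


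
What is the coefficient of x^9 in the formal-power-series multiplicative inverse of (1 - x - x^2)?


Let the inverse be f(x) = sum_{k>=0} a_k x^k. From f(x) * (1 - x - x^2) = 1 and matching coefficients:
 x^0: a_0 = 1.
 x^1: a_1 - a_0 = 0, so a_1 = 1.
 x^k (k >= 2): a_k - a_{k-1} - a_{k-2} = 0, i.e. a_k = a_{k-1} + a_{k-2}.
This is the Fibonacci-type recurrence shifted so that a_0 = a_1 = 1.
Iterating: a_0=1, a_1=1, a_2=2, a_3=3, a_4=5, a_5=8, a_6=13, a_7=21, a_8=34, a_9=55
a_9 = 55.

55


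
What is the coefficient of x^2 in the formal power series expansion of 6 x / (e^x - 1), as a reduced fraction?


The exponential generating function for Bernoulli numbers is
x / (e^x - 1) = sum_{k>=0} B_k x^k / k!.
So the coefficient of x^2 in 6 x / (e^x - 1) is 6 B_2 / 2!.
Computing: B_2 = 1/6, 2! = 2, giving
6 * 1/6 / 2 = 1/2.

1/2


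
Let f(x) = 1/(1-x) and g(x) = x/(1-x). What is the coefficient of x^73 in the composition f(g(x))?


First simplify the composition: f(g(x)) = 1/(1 - x/(1-x)) = (1-x)/((1-x) - x) = (1-x)/(1-2x).
Now extract the coefficient. Write (1-x)/(1-2x) = 1/(1-2x) - x/(1-2x).
The coefficient of x^n in 1/(1-2x) is 2^n, and in x/(1-2x) is 2^(n-1) (for n >= 1).
So the coefficient of x^73 is 2^73 - 2^72 = 9444732965739290427392 - 4722366482869645213696 = 4722366482869645213696.

4722366482869645213696


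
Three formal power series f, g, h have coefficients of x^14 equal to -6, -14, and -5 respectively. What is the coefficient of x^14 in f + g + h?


Series addition is componentwise:
-6 + -14 + -5
= -25

-25


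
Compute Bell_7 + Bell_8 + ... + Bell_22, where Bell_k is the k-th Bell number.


Recall Bell_k counts set partitions of a k-set (with Bell_0 = 1 by convention).
Bell_7 through Bell_22: 877, 4140, 21147, 115975, 678570, 4213597, 27644437, 190899322, 1382958545, 10480142147, 82864869804, 682076806159, 5832742205057, 51724158235372, 474869816156751, 4506715738447323
Sum = 877 + 4140 + 21147 + 115975 + 678570 + 4213597 + 27644437 + 190899322 + 1382958545 + 10480142147 + 82864869804 + 682076806159 + 5832742205057 + 51724158235372 + 474869816156751 + 4506715738447323 = 5039919483399223.

5039919483399223


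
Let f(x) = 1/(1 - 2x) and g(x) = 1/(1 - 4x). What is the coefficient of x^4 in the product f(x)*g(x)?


The coefficient of x^n in f*g is the Cauchy product: sum_{k=0}^{n} a^k * b^(n-k).
With a=2, b=4, n=4:
sum_{k=0}^{4} 2^k * 4^(4-k)
= 496

496


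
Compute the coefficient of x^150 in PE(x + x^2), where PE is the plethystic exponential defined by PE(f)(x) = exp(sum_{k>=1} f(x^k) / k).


With f(x) = x + x^2, the exponent is sum_{k>=1} (x^k + x^(2k)) / k = -ln(1 - x) - ln(1 - x^2). Exponentiating:
PE(x + x^2) = 1 / ((1 - x)(1 - x^2)).
This is the generating function for partitions of n into parts of size 1 or 2. The number of 2's can be any j in 0..75, and the rest are 1's, so
[x^150] = floor(150/2) + 1 = 76.

76


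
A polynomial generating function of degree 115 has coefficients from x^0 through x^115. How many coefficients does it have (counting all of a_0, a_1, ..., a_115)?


A polynomial of degree 115 takes the form a_0 + a_1 x + ... + a_115 x^115.
The number of coefficients is 115 + 1 = 116.

116


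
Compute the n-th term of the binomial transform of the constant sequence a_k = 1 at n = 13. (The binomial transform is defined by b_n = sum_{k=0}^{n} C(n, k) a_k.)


With a_k = 1 for all k, b_n = sum_{k=0}^{n} C(n, k) = 2^n by the binomial theorem.
For n = 13: 2^13 = 8192.

8192


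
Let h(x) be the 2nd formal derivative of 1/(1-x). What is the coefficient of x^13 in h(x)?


Differentiating 2 times: d^2/dx^2 [1/(1-x)] = 2!/(1-x)^3.
The expansion 1/(1-x)^3 = sum_{k>=0} C(k+2, 2) x^k, so the coefficient of x^n in 2!/(1-x)^3 is 2! * C(n+2, 2).
For n = 13: 2 * C(15, 2) = 2 * 105 = 210

210


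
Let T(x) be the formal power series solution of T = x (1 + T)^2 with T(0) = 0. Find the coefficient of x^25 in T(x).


Apply the Lagrange inversion formula: if T = x * phi(T) with phi(t) = (1 + t)^2, then [x^n] T = (1/n) [t^(n-1)] phi(t)^n = (1/n) [t^(n-1)] (1 + t)^(2n) = (1/n) C(2n, n-1).
Using the identity C(2n, n-1) = C(2n, n) * n / (n+1), the unscaled factor equals C(2n, n) / (n+1) = C_n, the n-th Catalan number.
For n = 25: C_25 = C(50, 25) / 26 = 126410606437752/26 = 4861946401452 = 4861946401452.

4861946401452


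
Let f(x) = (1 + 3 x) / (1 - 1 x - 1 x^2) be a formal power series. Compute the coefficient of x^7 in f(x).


Write f(x) = sum_{k>=0} a_k x^k. Multiplying both sides by 1 - 1 x - 1 x^2 gives
(1 - 1 x - 1 x^2) sum_{k>=0} a_k x^k = 1 + 3 x.
Matching coefficients:
 x^0: a_0 = 1
 x^1: a_1 - 1 a_0 = 3  =>  a_1 = 1*1 + 3 = 4
 x^k (k >= 2): a_k = 1 a_{k-1} + 1 a_{k-2}.
Iterating: a_2 = 5, a_3 = 9, a_4 = 14, a_5 = 23, a_6 = 37, a_7 = 60.
So the coefficient of x^7 is 60.

60


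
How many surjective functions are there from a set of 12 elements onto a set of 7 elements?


By inclusion-exclusion on which target elements are missed, the number of surjections from an n-set onto a k-set is
surj(n, k) = sum_{j=0}^{k} (-1)^j C(k, j) (k - j)^n.
Equivalently surj(n, k) = k! * S(n, k), where S(n, k) is the Stirling number of the second kind.
For n = 12, k = 7:
S(12, 7) = 627396, so
surj = 7! * 627396 = 5040 * 627396 = 3162075840.

3162075840


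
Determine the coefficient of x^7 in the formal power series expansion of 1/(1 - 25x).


The geometric series identity gives 1/(1 - c x) = sum_{k>=0} c^k x^k, so the coefficient of x^k is c^k.
Here c = 25 and k = 7.
Computing: 25^7 = 6103515625

6103515625


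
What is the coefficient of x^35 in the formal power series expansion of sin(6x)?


The Maclaurin series is sin(t) = sum_{k>=0} (-1)^k t^(2k+1) / (2k+1)!, so substituting t = 6x, only odd powers of x are nonzero, with coefficient of x^(2k+1) equal to (-1)^k 6^(2k+1) / (2k+1)!.
Write 35 = 2*17 + 1, giving the coefficient (-1)^17 * 6^35 / 35! = -1719070799748422591028658176/10333147966386144929666651337523200000000 = -27894275208/167669460258147894921875.

-27894275208/167669460258147894921875


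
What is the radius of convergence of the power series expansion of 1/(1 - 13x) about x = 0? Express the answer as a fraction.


Expanding 1/(1 - 13x) = sum_{k>=0} 13^k x^k, the series converges when |13x| < 1, i.e., |x| < 1/13.
So the radius of convergence is 1/13 = 1/13.

1/13


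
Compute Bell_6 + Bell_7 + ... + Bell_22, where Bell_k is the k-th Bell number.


Recall Bell_k counts set partitions of a k-set (with Bell_0 = 1 by convention).
Bell_6 through Bell_22: 203, 877, 4140, 21147, 115975, 678570, 4213597, 27644437, 190899322, 1382958545, 10480142147, 82864869804, 682076806159, 5832742205057, 51724158235372, 474869816156751, 4506715738447323
Sum = 203 + 877 + 4140 + 21147 + 115975 + 678570 + 4213597 + 27644437 + 190899322 + 1382958545 + 10480142147 + 82864869804 + 682076806159 + 5832742205057 + 51724158235372 + 474869816156751 + 4506715738447323 = 5039919483399426.

5039919483399426


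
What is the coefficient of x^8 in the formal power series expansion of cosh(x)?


The Maclaurin series is cosh(t) = sum_{m>=0} t^(2m) / (2m)!, so substituting t = x, only even powers of x are nonzero, with coefficient of x^(2m) equal to 1 / (2m)!.
For x^8 the coefficient is 1/8! = 1/40320 = 1/40320.

1/40320


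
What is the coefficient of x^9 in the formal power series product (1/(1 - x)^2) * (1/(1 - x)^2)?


Combine the factors: (1/(1 - x)^2) * (1/(1 - x)^2) = 1/(1 - x)^4.
Then use 1/(1 - x)^r = sum_{k>=0} C(k + r - 1, r - 1) x^k with r = 4 and k = 9:
C(12, 3) = 220.

220


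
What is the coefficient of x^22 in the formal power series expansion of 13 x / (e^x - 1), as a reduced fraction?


The exponential generating function for Bernoulli numbers is
x / (e^x - 1) = sum_{k>=0} B_k x^k / k!.
So the coefficient of x^22 in 13 x / (e^x - 1) is 13 B_22 / 22!.
Computing: B_22 = 854513/138, 22! = 1124000727777607680000, giving
13 * 854513/138 / 1124000727777607680000 = 77683/1084700003030138880000.

77683/1084700003030138880000


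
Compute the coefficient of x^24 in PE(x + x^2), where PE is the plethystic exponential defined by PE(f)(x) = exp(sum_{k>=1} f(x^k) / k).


With f(x) = x + x^2, the exponent is sum_{k>=1} (x^k + x^(2k)) / k = -ln(1 - x) - ln(1 - x^2). Exponentiating:
PE(x + x^2) = 1 / ((1 - x)(1 - x^2)).
This is the generating function for partitions of n into parts of size 1 or 2. The number of 2's can be any j in 0..12, and the rest are 1's, so
[x^24] = floor(24/2) + 1 = 13.

13
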